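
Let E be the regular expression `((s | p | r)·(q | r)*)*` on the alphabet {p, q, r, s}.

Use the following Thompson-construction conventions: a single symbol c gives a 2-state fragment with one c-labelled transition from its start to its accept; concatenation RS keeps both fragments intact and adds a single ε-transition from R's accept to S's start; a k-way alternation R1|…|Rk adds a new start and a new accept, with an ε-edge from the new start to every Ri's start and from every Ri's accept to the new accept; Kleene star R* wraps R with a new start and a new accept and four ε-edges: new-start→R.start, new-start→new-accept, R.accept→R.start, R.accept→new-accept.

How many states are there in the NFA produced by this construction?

18

Building bottom-up:
Each of the 5 symbol leaves contributes a 2-state fragment.
  s | p | r : 8 states
  q | r : 6 states
  (q | r)* : 8 states
  (s | p | r)·(q | r)* : 16 states
  ((s | p | r)·(q | r)*)* : 18 states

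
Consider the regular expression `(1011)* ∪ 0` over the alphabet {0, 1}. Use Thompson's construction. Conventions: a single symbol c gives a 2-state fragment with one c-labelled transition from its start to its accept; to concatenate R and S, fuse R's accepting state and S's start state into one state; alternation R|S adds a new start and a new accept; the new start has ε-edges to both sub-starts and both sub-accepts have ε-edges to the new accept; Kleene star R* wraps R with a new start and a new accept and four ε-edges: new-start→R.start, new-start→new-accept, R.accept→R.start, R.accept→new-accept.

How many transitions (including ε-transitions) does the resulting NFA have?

By structural recursion:
Each of the 5 symbol leaves contributes 1 transition (1 symbol, 0 ε).
  1011 = 4 transitions (4 symbol, 0 ε)
  (1011)* = 8 transitions (4 symbol, 4 ε)
  (1011)* ∪ 0 = 13 transitions (5 symbol, 8 ε)

13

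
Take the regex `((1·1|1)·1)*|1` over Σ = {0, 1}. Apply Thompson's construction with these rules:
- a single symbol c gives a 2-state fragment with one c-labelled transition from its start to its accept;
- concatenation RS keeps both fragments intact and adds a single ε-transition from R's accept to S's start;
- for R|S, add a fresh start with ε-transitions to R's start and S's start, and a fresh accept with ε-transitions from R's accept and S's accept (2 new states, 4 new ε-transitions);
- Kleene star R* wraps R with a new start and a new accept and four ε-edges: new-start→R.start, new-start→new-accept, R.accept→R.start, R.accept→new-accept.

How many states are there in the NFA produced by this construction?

16

Per subexpression:
Each of the 5 symbol leaves contributes a 2-state fragment.
  1·1 → 4 states
  1·1|1 → 8 states
  (1·1|1)·1 → 10 states
  ((1·1|1)·1)* → 12 states
  ((1·1|1)·1)*|1 → 16 states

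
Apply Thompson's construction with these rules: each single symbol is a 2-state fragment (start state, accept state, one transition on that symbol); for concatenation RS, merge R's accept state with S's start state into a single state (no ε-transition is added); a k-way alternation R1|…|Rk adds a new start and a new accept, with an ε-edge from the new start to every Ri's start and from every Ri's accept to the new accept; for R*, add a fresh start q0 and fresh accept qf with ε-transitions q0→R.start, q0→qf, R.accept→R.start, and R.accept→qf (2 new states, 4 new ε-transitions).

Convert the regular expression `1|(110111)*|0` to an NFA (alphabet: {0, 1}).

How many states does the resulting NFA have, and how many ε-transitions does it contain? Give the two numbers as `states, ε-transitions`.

15, 10

Bottom-up over the parse tree:
Each of the 8 symbol leaves contributes 2 states and 0 ε-transitions.
  110111 — 7 states, 0 ε-transitions
  (110111)* — 9 states, 4 ε-transitions
  1|(110111)*|0 — 15 states, 10 ε-transitions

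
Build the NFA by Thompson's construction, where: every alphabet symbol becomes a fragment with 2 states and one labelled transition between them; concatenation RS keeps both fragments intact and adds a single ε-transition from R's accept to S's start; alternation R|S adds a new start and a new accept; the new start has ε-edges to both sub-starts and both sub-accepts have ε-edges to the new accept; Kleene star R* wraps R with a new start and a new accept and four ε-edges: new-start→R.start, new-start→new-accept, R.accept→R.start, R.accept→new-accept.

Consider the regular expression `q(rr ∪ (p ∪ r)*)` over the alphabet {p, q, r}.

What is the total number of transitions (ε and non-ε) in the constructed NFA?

19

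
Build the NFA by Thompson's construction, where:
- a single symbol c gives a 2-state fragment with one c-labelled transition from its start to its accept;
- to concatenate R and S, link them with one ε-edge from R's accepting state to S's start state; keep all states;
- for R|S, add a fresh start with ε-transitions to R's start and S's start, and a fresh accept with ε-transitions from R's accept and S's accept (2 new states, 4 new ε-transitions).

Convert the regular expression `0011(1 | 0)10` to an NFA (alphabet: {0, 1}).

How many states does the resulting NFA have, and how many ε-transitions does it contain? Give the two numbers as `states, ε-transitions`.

Recursing over subexpressions:
Each of the 8 symbol leaves contributes 2 states and 0 ε-transitions.
  1 | 0 → 6 states, 4 ε-transitions
  0011(1 | 0)10 → 18 states, 10 ε-transitions

18, 10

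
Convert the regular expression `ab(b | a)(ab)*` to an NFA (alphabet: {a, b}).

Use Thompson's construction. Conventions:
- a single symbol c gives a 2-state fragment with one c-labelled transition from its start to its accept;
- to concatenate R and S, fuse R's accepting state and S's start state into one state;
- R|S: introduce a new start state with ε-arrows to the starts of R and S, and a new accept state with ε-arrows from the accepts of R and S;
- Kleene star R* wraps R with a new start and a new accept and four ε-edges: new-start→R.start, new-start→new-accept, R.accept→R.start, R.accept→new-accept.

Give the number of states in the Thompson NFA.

12

Recursing over subexpressions:
Each of the 6 symbol leaves contributes a 2-state fragment.
  b | a = 6 states
  ab = 3 states
  (ab)* = 5 states
  ab(b | a)(ab)* = 12 states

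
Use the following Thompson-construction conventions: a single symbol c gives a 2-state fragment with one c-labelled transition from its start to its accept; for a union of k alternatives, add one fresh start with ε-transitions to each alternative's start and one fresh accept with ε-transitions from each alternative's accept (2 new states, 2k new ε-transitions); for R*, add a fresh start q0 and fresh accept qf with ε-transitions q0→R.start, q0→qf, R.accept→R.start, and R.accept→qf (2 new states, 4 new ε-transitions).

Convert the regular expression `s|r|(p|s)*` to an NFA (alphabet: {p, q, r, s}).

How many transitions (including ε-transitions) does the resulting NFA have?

18

Recursing over subexpressions:
Each of the 4 symbol leaves contributes 1 transition (1 symbol, 0 ε).
  p|s : 6 transitions (2 symbol, 4 ε)
  (p|s)* : 10 transitions (2 symbol, 8 ε)
  s|r|(p|s)* : 18 transitions (4 symbol, 14 ε)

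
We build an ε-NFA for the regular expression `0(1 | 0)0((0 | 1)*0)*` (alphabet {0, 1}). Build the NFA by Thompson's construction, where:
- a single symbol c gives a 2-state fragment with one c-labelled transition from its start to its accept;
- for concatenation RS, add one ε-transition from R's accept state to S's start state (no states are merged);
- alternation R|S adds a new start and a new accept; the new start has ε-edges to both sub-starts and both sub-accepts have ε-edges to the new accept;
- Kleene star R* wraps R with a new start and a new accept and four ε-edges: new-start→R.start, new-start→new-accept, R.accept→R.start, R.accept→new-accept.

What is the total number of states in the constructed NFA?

Per subexpression:
Each of the 7 symbol leaves contributes a 2-state fragment.
  1 | 0 = 6 states
  0 | 1 = 6 states
  (0 | 1)* = 8 states
  (0 | 1)*0 = 10 states
  ((0 | 1)*0)* = 12 states
  0(1 | 0)0((0 | 1)*0)* = 22 states

22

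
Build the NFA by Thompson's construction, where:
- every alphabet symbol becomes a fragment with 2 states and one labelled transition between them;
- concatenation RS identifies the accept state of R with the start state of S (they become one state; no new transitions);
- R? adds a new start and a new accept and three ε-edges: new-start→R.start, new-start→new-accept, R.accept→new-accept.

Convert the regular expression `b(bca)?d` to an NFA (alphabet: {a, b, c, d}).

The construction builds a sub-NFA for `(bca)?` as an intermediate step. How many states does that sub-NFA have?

Fragment for `(bca)?`:
Each of the 3 symbol leaves contributes a 2-state fragment.
  bca : 4 states
  (bca)? : 6 states

6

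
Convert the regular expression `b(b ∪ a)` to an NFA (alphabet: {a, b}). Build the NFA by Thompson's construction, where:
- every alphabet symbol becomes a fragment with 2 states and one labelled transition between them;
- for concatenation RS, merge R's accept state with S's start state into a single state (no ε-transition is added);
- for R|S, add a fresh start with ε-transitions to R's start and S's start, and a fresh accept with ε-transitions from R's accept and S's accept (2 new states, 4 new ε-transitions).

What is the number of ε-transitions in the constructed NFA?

Building bottom-up:
Each of the 3 symbol leaves contributes 0 ε-transitions.
  b ∪ a — 4 ε-transitions
  b(b ∪ a) — 4 ε-transitions

4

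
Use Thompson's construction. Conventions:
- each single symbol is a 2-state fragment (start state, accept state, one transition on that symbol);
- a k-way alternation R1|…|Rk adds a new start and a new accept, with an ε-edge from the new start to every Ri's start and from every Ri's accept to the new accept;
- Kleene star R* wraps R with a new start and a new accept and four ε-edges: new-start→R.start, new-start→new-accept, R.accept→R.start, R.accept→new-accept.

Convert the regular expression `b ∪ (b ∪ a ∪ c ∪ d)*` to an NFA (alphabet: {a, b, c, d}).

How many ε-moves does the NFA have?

16

Recursing over subexpressions:
Each of the 5 symbol leaves contributes 0 ε-transitions.
  b ∪ a ∪ c ∪ d → 8 ε-transitions
  (b ∪ a ∪ c ∪ d)* → 12 ε-transitions
  b ∪ (b ∪ a ∪ c ∪ d)* → 16 ε-transitions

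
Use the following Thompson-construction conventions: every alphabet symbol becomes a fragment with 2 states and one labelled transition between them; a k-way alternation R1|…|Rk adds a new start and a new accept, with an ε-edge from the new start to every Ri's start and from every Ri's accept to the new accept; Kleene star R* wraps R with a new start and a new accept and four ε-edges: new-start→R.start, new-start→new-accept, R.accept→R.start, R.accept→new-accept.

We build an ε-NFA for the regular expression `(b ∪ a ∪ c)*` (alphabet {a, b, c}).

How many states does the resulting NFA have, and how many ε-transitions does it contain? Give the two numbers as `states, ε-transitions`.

Recursing over subexpressions:
Each of the 3 symbol leaves contributes 2 states and 0 ε-transitions.
  b ∪ a ∪ c — 8 states, 6 ε-transitions
  (b ∪ a ∪ c)* — 10 states, 10 ε-transitions

10, 10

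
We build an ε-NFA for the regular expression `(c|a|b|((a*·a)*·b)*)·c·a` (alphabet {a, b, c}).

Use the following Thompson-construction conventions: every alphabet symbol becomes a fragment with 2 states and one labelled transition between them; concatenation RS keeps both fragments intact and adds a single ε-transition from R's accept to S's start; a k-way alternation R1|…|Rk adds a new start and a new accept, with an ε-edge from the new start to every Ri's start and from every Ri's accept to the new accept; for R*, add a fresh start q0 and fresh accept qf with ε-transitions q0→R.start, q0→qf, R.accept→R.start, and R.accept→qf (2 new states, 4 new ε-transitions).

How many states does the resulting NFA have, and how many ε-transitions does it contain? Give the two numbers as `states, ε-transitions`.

Recursing over subexpressions:
Each of the 8 symbol leaves contributes 2 states and 0 ε-transitions.
  a* : 4 states, 4 ε-transitions
  a*·a : 6 states, 5 ε-transitions
  (a*·a)* : 8 states, 9 ε-transitions
  (a*·a)*·b : 10 states, 10 ε-transitions
  ((a*·a)*·b)* : 12 states, 14 ε-transitions
  c|a|b|((a*·a)*·b)* : 20 states, 22 ε-transitions
  (c|a|b|((a*·a)*·b)*)·c·a : 24 states, 24 ε-transitions

24, 24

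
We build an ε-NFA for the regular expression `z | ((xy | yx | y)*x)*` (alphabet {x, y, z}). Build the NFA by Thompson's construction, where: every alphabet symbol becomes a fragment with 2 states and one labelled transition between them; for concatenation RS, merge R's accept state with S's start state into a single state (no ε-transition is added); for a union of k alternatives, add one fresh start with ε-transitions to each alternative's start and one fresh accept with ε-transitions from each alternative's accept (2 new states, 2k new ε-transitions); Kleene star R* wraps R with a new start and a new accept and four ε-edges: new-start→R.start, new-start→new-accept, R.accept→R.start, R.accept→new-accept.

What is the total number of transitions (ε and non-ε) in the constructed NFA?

25

Building bottom-up:
Each of the 7 symbol leaves contributes 1 transition (1 symbol, 0 ε).
  xy — 2 transitions (2 symbol, 0 ε)
  yx — 2 transitions (2 symbol, 0 ε)
  xy | yx | y — 11 transitions (5 symbol, 6 ε)
  (xy | yx | y)* — 15 transitions (5 symbol, 10 ε)
  (xy | yx | y)*x — 16 transitions (6 symbol, 10 ε)
  ((xy | yx | y)*x)* — 20 transitions (6 symbol, 14 ε)
  z | ((xy | yx | y)*x)* — 25 transitions (7 symbol, 18 ε)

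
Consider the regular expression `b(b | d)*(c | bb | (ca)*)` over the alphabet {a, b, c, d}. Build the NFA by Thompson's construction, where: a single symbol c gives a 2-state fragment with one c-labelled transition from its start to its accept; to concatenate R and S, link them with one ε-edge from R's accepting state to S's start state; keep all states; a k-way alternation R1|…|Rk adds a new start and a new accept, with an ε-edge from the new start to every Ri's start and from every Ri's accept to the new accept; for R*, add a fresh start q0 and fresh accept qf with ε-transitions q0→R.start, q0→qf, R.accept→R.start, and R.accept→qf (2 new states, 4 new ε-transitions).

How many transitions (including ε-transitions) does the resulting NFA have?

30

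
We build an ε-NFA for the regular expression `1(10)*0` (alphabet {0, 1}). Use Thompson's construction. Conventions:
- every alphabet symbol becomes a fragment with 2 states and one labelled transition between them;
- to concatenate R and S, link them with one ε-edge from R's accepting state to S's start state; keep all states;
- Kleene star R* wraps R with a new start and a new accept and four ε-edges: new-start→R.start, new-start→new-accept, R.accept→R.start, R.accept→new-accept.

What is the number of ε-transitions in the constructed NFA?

Bottom-up over the parse tree:
Each of the 4 symbol leaves contributes 0 ε-transitions.
  10 : 1 ε-transition
  (10)* : 5 ε-transitions
  1(10)*0 : 7 ε-transitions

7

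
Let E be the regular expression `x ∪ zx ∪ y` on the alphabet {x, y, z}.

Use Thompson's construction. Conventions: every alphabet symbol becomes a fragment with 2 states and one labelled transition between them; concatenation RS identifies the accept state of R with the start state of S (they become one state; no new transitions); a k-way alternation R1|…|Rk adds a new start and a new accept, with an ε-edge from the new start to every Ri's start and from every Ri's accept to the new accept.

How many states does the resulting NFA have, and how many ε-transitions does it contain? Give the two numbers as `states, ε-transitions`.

Recursing over subexpressions:
Each of the 4 symbol leaves contributes 2 states and 0 ε-transitions.
  zx : 3 states, 0 ε-transitions
  x ∪ zx ∪ y : 9 states, 6 ε-transitions

9, 6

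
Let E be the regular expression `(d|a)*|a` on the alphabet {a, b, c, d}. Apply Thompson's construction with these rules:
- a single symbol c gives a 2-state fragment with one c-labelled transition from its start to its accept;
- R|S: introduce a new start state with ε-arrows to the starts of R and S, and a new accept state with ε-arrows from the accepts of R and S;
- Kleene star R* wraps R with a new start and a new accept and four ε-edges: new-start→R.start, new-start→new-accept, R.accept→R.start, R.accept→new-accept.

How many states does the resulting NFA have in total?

Building bottom-up:
Each of the 3 symbol leaves contributes a 2-state fragment.
  d|a — 6 states
  (d|a)* — 8 states
  (d|a)*|a — 12 states

12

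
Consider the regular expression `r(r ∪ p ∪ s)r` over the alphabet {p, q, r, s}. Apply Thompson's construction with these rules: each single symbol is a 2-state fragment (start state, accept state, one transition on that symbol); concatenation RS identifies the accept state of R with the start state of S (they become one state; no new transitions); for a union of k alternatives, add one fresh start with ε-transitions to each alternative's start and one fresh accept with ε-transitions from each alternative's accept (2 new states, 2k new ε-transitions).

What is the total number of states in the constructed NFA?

10

Bottom-up over the parse tree:
Each of the 5 symbol leaves contributes a 2-state fragment.
  r ∪ p ∪ s → 8 states
  r(r ∪ p ∪ s)r → 10 states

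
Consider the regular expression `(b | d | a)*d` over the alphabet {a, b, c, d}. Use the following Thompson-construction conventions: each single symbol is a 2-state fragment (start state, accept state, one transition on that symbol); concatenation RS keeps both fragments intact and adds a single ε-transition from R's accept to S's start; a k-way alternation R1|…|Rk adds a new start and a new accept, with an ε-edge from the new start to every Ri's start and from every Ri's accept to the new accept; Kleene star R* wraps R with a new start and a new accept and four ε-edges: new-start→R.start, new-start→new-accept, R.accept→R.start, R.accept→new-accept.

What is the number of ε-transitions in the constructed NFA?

11

Bottom-up over the parse tree:
Each of the 4 symbol leaves contributes 0 ε-transitions.
  b | d | a — 6 ε-transitions
  (b | d | a)* — 10 ε-transitions
  (b | d | a)*d — 11 ε-transitions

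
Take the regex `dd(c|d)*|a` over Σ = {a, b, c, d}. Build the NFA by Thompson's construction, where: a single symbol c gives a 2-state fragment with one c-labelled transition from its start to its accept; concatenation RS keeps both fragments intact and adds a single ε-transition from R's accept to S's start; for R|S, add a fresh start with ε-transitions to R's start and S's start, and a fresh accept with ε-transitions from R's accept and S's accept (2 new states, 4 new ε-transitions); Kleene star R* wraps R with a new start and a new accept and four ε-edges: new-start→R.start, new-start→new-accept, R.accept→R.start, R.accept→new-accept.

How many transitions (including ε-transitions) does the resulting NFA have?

19

Recursing over subexpressions:
Each of the 5 symbol leaves contributes 1 transition (1 symbol, 0 ε).
  c|d : 6 transitions (2 symbol, 4 ε)
  (c|d)* : 10 transitions (2 symbol, 8 ε)
  dd(c|d)* : 14 transitions (4 symbol, 10 ε)
  dd(c|d)*|a : 19 transitions (5 symbol, 14 ε)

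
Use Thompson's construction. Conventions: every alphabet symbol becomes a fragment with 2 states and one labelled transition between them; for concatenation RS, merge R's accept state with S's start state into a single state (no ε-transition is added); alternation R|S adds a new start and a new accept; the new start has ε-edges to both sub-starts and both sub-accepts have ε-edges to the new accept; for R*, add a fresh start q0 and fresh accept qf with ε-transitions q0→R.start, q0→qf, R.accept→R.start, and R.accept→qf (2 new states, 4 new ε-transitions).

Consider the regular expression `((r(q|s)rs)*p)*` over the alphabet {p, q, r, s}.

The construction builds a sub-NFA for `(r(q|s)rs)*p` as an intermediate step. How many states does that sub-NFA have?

Fragment for `(r(q|s)rs)*p`:
Each of the 6 symbol leaves contributes a 2-state fragment.
  q|s → 6 states
  r(q|s)rs → 9 states
  (r(q|s)rs)* → 11 states
  (r(q|s)rs)*p → 12 states

12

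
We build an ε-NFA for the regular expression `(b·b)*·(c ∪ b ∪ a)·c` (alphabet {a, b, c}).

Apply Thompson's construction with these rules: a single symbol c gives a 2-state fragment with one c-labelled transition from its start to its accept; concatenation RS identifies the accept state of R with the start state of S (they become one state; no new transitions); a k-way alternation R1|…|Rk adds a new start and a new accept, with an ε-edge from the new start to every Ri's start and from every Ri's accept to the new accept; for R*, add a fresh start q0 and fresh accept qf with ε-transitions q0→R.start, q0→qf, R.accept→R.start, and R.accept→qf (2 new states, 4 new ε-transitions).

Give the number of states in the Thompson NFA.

13

By structural recursion:
Each of the 6 symbol leaves contributes a 2-state fragment.
  b·b = 3 states
  (b·b)* = 5 states
  c ∪ b ∪ a = 8 states
  (b·b)*·(c ∪ b ∪ a)·c = 13 states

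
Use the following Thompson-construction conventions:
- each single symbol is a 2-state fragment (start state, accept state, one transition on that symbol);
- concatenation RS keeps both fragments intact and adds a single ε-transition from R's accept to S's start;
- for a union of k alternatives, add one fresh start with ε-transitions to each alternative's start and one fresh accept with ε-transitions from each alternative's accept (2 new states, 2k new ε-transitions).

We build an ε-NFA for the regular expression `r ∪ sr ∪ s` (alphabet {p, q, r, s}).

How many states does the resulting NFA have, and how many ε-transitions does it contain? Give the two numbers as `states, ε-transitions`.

10, 7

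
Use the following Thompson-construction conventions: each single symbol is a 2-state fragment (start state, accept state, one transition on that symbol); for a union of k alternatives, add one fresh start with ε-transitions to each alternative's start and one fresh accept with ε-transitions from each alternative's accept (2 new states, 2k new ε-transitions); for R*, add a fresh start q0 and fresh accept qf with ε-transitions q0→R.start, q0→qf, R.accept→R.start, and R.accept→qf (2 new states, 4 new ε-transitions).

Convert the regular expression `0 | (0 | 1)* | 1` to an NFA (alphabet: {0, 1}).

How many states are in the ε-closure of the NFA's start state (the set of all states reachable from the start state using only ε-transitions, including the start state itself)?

9

Compute the ε-closure size of each fragment's start state recursively; a symbol fragment's start has no outgoing ε-edge, so its closure is just itself (size 1).
  0 | 1 → |ε-closure| = 1 + 1 + 1 = 3 (the new accept is not ε-reachable since no branch accepts ε)
  (0 | 1)* → the star's fresh start ε-reaches both the body's start and the fresh accept: |ε-closure| = 2 + 3 = 5
  0 | (0 | 1)* | 1 → new start ε-reaches every alternative's start; at least one alternative accepts ε, so the union's new accept is reached too: |ε-closure| = 1 + 1 + 5 + 1 + 1 = 9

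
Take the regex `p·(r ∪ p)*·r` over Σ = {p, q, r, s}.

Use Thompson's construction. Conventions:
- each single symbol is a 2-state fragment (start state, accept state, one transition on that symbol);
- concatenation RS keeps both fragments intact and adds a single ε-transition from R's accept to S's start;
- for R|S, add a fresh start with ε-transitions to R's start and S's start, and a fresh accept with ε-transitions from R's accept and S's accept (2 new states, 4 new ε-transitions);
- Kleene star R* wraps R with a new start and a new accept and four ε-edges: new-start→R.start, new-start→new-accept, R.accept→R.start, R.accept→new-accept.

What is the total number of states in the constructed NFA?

12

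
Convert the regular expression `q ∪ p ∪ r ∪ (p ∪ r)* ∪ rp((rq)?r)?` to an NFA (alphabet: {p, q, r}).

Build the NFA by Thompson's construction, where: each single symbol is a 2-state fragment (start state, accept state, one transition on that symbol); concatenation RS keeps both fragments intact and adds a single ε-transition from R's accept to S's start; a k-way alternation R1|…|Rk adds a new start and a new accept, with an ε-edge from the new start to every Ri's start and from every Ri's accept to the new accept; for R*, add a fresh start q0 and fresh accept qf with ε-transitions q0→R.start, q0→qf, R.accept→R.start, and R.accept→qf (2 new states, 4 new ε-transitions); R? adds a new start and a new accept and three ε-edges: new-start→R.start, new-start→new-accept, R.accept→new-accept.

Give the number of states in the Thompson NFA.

30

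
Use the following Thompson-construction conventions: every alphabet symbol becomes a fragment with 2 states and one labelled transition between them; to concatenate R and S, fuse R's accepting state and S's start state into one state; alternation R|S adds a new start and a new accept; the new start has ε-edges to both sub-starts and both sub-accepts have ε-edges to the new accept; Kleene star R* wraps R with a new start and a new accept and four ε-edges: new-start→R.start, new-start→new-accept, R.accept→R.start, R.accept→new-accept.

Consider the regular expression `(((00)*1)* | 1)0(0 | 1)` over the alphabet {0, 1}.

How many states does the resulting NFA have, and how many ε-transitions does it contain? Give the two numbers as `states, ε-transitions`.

By structural recursion:
Each of the 7 symbol leaves contributes 2 states and 0 ε-transitions.
  00 — 3 states, 0 ε-transitions
  (00)* — 5 states, 4 ε-transitions
  (00)*1 — 6 states, 4 ε-transitions
  ((00)*1)* — 8 states, 8 ε-transitions
  ((00)*1)* | 1 — 12 states, 12 ε-transitions
  0 | 1 — 6 states, 4 ε-transitions
  (((00)*1)* | 1)0(0 | 1) — 18 states, 16 ε-transitions

18, 16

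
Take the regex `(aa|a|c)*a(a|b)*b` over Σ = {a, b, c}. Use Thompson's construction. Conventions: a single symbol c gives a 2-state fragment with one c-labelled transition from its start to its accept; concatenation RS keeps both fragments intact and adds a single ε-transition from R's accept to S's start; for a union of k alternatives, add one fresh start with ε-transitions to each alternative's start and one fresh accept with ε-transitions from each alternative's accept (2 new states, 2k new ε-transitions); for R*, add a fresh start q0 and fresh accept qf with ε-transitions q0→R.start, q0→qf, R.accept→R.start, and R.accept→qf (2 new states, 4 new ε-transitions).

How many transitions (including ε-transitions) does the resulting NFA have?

By structural recursion:
Each of the 8 symbol leaves contributes 1 transition (1 symbol, 0 ε).
  aa = 3 transitions (2 symbol, 1 ε)
  aa|a|c = 11 transitions (4 symbol, 7 ε)
  (aa|a|c)* = 15 transitions (4 symbol, 11 ε)
  a|b = 6 transitions (2 symbol, 4 ε)
  (a|b)* = 10 transitions (2 symbol, 8 ε)
  (aa|a|c)*a(a|b)*b = 30 transitions (8 symbol, 22 ε)

30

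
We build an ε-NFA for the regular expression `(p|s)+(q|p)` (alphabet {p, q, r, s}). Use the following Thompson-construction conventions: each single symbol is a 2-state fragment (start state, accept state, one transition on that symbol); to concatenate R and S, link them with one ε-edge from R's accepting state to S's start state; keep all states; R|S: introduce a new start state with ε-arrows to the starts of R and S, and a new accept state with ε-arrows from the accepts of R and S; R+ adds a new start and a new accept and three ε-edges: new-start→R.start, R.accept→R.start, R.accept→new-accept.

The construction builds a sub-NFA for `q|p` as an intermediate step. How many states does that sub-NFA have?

Fragment for `q|p`:
Each of the 2 symbol leaves contributes a 2-state fragment.
  q|p : 6 states

6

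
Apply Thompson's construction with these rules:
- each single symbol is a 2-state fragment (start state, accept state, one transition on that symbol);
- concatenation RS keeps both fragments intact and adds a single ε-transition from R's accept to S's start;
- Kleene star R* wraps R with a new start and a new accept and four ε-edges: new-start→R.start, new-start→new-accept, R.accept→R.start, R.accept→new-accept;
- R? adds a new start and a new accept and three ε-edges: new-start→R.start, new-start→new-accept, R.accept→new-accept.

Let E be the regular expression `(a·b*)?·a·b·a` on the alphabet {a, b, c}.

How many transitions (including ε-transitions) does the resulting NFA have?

Recursing over subexpressions:
Each of the 5 symbol leaves contributes 1 transition (1 symbol, 0 ε).
  b* — 5 transitions (1 symbol, 4 ε)
  a·b* — 7 transitions (2 symbol, 5 ε)
  (a·b*)? — 10 transitions (2 symbol, 8 ε)
  (a·b*)?·a·b·a — 16 transitions (5 symbol, 11 ε)

16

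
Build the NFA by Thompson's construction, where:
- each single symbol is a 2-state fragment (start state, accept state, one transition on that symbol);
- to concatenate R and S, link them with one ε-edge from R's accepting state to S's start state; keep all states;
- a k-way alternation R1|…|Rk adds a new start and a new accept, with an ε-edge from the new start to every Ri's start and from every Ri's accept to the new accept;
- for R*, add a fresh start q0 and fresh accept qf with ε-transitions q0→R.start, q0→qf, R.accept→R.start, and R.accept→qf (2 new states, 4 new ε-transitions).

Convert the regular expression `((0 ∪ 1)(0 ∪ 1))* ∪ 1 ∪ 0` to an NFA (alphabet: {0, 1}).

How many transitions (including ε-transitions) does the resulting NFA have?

25

Recursing over subexpressions:
Each of the 6 symbol leaves contributes 1 transition (1 symbol, 0 ε).
  0 ∪ 1 — 6 transitions (2 symbol, 4 ε)
  0 ∪ 1 — 6 transitions (2 symbol, 4 ε)
  (0 ∪ 1)(0 ∪ 1) — 13 transitions (4 symbol, 9 ε)
  ((0 ∪ 1)(0 ∪ 1))* — 17 transitions (4 symbol, 13 ε)
  ((0 ∪ 1)(0 ∪ 1))* ∪ 1 ∪ 0 — 25 transitions (6 symbol, 19 ε)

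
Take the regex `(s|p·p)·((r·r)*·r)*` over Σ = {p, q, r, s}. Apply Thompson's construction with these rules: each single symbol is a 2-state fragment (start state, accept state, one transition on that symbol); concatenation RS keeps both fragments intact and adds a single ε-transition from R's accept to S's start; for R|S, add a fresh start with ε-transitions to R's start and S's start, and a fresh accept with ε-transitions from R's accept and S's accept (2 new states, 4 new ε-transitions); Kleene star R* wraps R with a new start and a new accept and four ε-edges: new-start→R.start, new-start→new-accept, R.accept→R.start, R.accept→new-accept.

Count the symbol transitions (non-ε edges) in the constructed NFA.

6

Bottom-up over the parse tree:
Each of the 6 symbol leaves contributes exactly 1 symbol transition.
  p·p → 2 symbol transitions
  s|p·p → 3 symbol transitions
  r·r → 2 symbol transitions
  (r·r)* → 2 symbol transitions
  (r·r)*·r → 3 symbol transitions
  ((r·r)*·r)* → 3 symbol transitions
  (s|p·p)·((r·r)*·r)* → 6 symbol transitions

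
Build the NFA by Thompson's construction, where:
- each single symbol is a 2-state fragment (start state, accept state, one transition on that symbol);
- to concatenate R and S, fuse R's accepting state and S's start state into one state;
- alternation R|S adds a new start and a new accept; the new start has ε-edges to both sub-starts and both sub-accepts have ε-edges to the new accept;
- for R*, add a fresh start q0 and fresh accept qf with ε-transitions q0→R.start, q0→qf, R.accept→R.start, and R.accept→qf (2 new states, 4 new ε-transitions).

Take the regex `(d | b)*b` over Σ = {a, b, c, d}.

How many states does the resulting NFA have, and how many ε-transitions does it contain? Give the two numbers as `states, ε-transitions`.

9, 8

Recursing over subexpressions:
Each of the 3 symbol leaves contributes 2 states and 0 ε-transitions.
  d | b — 6 states, 4 ε-transitions
  (d | b)* — 8 states, 8 ε-transitions
  (d | b)*b — 9 states, 8 ε-transitions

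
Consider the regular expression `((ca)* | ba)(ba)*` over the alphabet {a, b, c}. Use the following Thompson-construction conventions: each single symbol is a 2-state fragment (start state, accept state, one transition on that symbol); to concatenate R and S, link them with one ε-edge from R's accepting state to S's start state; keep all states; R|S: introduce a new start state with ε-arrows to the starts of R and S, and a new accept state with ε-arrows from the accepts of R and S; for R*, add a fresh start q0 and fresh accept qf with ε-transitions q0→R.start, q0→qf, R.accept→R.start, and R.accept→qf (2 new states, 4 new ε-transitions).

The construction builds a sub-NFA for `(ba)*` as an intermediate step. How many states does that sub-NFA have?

Fragment for `(ba)*`:
Each of the 2 symbol leaves contributes a 2-state fragment.
  ba = 4 states
  (ba)* = 6 states

6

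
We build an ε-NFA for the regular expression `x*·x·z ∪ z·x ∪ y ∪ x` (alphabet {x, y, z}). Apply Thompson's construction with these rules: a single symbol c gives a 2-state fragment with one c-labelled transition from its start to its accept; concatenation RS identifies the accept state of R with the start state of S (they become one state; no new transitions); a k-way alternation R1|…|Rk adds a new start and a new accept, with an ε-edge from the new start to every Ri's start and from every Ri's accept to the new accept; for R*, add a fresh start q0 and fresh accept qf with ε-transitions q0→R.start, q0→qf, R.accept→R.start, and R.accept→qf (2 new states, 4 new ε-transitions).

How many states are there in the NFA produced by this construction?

15

Bottom-up over the parse tree:
Each of the 7 symbol leaves contributes a 2-state fragment.
  x* → 4 states
  x*·x·z → 6 states
  z·x → 3 states
  x*·x·z ∪ z·x ∪ y ∪ x → 15 states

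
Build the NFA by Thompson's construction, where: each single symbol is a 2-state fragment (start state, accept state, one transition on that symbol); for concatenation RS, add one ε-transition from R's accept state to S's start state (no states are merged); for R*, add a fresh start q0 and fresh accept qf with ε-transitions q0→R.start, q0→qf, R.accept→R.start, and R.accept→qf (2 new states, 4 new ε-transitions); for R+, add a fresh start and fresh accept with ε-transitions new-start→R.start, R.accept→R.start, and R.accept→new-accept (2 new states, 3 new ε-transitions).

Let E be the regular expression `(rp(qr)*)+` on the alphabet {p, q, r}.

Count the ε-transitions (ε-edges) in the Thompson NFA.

10

Building bottom-up:
Each of the 4 symbol leaves contributes 0 ε-transitions.
  qr → 1 ε-transition
  (qr)* → 5 ε-transitions
  rp(qr)* → 7 ε-transitions
  (rp(qr)*)+ → 10 ε-transitions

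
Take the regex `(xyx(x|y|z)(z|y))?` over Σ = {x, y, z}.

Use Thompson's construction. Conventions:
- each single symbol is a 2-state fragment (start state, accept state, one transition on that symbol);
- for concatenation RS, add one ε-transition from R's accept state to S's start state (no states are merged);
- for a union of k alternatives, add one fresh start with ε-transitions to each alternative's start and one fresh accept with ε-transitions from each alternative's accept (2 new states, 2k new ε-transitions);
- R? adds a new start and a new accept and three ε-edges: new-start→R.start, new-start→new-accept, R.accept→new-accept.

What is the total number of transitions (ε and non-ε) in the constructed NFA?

25

By structural recursion:
Each of the 8 symbol leaves contributes 1 transition (1 symbol, 0 ε).
  x|y|z = 9 transitions (3 symbol, 6 ε)
  z|y = 6 transitions (2 symbol, 4 ε)
  xyx(x|y|z)(z|y) = 22 transitions (8 symbol, 14 ε)
  (xyx(x|y|z)(z|y))? = 25 transitions (8 symbol, 17 ε)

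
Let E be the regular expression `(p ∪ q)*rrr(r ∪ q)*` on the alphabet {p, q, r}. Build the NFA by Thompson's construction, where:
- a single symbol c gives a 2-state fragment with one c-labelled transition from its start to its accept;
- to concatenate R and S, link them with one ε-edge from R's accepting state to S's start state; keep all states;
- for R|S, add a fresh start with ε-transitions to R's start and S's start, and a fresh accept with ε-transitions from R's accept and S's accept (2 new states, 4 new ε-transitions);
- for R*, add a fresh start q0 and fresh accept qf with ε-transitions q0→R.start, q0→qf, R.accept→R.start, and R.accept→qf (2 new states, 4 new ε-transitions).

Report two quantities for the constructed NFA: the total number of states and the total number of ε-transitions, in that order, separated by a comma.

22, 20

Bottom-up over the parse tree:
Each of the 7 symbol leaves contributes 2 states and 0 ε-transitions.
  p ∪ q = 6 states, 4 ε-transitions
  (p ∪ q)* = 8 states, 8 ε-transitions
  r ∪ q = 6 states, 4 ε-transitions
  (r ∪ q)* = 8 states, 8 ε-transitions
  (p ∪ q)*rrr(r ∪ q)* = 22 states, 20 ε-transitions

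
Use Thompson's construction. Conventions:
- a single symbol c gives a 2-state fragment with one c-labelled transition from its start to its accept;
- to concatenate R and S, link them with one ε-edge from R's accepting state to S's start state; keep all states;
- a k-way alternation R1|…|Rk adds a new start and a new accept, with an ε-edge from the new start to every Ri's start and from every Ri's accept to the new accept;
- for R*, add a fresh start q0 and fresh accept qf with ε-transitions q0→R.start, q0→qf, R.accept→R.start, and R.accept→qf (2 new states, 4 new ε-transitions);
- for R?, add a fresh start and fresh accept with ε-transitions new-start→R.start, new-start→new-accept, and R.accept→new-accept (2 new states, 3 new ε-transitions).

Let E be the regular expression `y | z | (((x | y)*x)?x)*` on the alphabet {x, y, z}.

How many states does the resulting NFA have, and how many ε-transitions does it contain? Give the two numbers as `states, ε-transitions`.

22, 23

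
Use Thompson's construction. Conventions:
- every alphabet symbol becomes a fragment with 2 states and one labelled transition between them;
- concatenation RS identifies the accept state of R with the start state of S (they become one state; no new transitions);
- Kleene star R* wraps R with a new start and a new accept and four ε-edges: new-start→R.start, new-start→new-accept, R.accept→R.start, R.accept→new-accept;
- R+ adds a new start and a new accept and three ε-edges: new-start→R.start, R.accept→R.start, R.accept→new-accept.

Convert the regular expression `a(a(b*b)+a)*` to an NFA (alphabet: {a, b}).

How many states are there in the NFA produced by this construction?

Bottom-up over the parse tree:
Each of the 5 symbol leaves contributes a 2-state fragment.
  b* → 4 states
  b*b → 5 states
  (b*b)+ → 7 states
  a(b*b)+a → 9 states
  (a(b*b)+a)* → 11 states
  a(a(b*b)+a)* → 12 states

12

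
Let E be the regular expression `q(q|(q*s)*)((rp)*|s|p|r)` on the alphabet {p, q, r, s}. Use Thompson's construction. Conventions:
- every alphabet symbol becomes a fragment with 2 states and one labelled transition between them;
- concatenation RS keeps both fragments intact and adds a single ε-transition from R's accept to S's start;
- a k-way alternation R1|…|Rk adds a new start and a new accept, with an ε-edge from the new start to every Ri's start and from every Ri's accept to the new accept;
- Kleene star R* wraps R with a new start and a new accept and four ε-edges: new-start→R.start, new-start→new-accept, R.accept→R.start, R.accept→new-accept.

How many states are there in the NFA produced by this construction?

Recursing over subexpressions:
Each of the 9 symbol leaves contributes a 2-state fragment.
  q* — 4 states
  q*s — 6 states
  (q*s)* — 8 states
  q|(q*s)* — 12 states
  rp — 4 states
  (rp)* — 6 states
  (rp)*|s|p|r — 14 states
  q(q|(q*s)*)((rp)*|s|p|r) — 28 states

28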